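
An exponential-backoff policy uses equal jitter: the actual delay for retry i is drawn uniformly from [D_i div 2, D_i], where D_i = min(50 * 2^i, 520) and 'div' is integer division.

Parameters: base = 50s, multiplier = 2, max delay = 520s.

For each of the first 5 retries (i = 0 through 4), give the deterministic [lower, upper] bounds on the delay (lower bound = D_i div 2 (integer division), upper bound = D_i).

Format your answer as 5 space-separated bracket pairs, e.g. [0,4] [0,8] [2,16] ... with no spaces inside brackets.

Computing bounds per retry:
  i=0: D_i=min(50*2^0,520)=50, bounds=[25,50]
  i=1: D_i=min(50*2^1,520)=100, bounds=[50,100]
  i=2: D_i=min(50*2^2,520)=200, bounds=[100,200]
  i=3: D_i=min(50*2^3,520)=400, bounds=[200,400]
  i=4: D_i=min(50*2^4,520)=520, bounds=[260,520]

Answer: [25,50] [50,100] [100,200] [200,400] [260,520]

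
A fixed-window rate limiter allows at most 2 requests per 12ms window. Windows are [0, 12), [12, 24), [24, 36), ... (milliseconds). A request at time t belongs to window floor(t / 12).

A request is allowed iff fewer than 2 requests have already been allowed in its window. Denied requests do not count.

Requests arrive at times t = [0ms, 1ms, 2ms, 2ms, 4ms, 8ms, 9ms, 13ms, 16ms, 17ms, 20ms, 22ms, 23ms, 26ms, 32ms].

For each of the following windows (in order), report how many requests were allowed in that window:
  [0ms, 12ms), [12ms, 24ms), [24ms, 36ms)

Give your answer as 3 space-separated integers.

Answer: 2 2 2

Derivation:
Processing requests:
  req#1 t=0ms (window 0): ALLOW
  req#2 t=1ms (window 0): ALLOW
  req#3 t=2ms (window 0): DENY
  req#4 t=2ms (window 0): DENY
  req#5 t=4ms (window 0): DENY
  req#6 t=8ms (window 0): DENY
  req#7 t=9ms (window 0): DENY
  req#8 t=13ms (window 1): ALLOW
  req#9 t=16ms (window 1): ALLOW
  req#10 t=17ms (window 1): DENY
  req#11 t=20ms (window 1): DENY
  req#12 t=22ms (window 1): DENY
  req#13 t=23ms (window 1): DENY
  req#14 t=26ms (window 2): ALLOW
  req#15 t=32ms (window 2): ALLOW

Allowed counts by window: 2 2 2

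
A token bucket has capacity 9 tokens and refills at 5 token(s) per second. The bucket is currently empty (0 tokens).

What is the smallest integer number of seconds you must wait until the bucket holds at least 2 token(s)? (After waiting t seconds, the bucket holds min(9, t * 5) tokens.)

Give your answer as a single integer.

Need t * 5 >= 2, so t >= 2/5.
Smallest integer t = ceil(2/5) = 1.

Answer: 1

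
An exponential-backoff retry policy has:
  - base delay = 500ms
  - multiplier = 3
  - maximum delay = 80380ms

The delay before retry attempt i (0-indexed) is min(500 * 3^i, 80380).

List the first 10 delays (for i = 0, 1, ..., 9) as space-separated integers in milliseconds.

Computing each delay:
  i=0: min(500*3^0, 80380) = 500
  i=1: min(500*3^1, 80380) = 1500
  i=2: min(500*3^2, 80380) = 4500
  i=3: min(500*3^3, 80380) = 13500
  i=4: min(500*3^4, 80380) = 40500
  i=5: min(500*3^5, 80380) = 80380
  i=6: min(500*3^6, 80380) = 80380
  i=7: min(500*3^7, 80380) = 80380
  i=8: min(500*3^8, 80380) = 80380
  i=9: min(500*3^9, 80380) = 80380

Answer: 500 1500 4500 13500 40500 80380 80380 80380 80380 80380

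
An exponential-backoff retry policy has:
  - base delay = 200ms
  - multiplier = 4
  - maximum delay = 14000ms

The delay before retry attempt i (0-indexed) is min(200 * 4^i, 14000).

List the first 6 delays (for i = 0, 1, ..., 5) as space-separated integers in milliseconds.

Answer: 200 800 3200 12800 14000 14000

Derivation:
Computing each delay:
  i=0: min(200*4^0, 14000) = 200
  i=1: min(200*4^1, 14000) = 800
  i=2: min(200*4^2, 14000) = 3200
  i=3: min(200*4^3, 14000) = 12800
  i=4: min(200*4^4, 14000) = 14000
  i=5: min(200*4^5, 14000) = 14000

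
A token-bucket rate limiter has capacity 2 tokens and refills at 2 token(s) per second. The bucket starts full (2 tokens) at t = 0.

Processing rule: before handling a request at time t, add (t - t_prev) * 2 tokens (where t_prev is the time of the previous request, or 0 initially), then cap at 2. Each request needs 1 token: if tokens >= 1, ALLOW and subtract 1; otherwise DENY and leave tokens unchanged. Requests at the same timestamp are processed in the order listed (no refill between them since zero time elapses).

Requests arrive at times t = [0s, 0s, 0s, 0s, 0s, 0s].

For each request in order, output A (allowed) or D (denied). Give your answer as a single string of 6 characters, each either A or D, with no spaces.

Answer: AADDDD

Derivation:
Simulating step by step:
  req#1 t=0s: ALLOW
  req#2 t=0s: ALLOW
  req#3 t=0s: DENY
  req#4 t=0s: DENY
  req#5 t=0s: DENY
  req#6 t=0s: DENY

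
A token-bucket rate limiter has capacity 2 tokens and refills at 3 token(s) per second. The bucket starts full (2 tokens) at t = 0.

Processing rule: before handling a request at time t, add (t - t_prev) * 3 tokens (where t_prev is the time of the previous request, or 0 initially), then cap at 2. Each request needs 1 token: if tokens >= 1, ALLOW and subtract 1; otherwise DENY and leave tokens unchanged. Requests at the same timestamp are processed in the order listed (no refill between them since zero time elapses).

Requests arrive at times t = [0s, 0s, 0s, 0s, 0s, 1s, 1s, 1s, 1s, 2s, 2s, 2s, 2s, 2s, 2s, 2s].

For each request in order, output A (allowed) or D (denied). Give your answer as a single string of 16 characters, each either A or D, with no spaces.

Answer: AADDDAADDAADDDDD

Derivation:
Simulating step by step:
  req#1 t=0s: ALLOW
  req#2 t=0s: ALLOW
  req#3 t=0s: DENY
  req#4 t=0s: DENY
  req#5 t=0s: DENY
  req#6 t=1s: ALLOW
  req#7 t=1s: ALLOW
  req#8 t=1s: DENY
  req#9 t=1s: DENY
  req#10 t=2s: ALLOW
  req#11 t=2s: ALLOW
  req#12 t=2s: DENY
  req#13 t=2s: DENY
  req#14 t=2s: DENY
  req#15 t=2s: DENY
  req#16 t=2s: DENY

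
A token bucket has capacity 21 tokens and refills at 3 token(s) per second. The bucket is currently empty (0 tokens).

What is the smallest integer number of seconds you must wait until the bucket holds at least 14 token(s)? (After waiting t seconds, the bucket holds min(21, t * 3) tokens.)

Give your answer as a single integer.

Need t * 3 >= 14, so t >= 14/3.
Smallest integer t = ceil(14/3) = 5.

Answer: 5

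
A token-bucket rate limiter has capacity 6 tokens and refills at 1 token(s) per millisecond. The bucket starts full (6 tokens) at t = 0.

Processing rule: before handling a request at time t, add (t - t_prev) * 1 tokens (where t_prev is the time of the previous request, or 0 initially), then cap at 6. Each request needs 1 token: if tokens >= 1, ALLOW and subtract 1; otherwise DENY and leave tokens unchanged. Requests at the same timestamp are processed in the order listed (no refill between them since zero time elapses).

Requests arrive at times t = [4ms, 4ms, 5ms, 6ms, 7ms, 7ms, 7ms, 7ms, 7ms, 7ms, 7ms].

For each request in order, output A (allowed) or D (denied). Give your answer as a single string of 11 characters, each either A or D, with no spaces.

Answer: AAAAAAAAADD

Derivation:
Simulating step by step:
  req#1 t=4ms: ALLOW
  req#2 t=4ms: ALLOW
  req#3 t=5ms: ALLOW
  req#4 t=6ms: ALLOW
  req#5 t=7ms: ALLOW
  req#6 t=7ms: ALLOW
  req#7 t=7ms: ALLOW
  req#8 t=7ms: ALLOW
  req#9 t=7ms: ALLOW
  req#10 t=7ms: DENY
  req#11 t=7ms: DENY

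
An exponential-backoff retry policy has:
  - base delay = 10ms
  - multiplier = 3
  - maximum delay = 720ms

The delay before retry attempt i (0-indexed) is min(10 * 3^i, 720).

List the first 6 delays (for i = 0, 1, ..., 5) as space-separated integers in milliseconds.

Answer: 10 30 90 270 720 720

Derivation:
Computing each delay:
  i=0: min(10*3^0, 720) = 10
  i=1: min(10*3^1, 720) = 30
  i=2: min(10*3^2, 720) = 90
  i=3: min(10*3^3, 720) = 270
  i=4: min(10*3^4, 720) = 720
  i=5: min(10*3^5, 720) = 720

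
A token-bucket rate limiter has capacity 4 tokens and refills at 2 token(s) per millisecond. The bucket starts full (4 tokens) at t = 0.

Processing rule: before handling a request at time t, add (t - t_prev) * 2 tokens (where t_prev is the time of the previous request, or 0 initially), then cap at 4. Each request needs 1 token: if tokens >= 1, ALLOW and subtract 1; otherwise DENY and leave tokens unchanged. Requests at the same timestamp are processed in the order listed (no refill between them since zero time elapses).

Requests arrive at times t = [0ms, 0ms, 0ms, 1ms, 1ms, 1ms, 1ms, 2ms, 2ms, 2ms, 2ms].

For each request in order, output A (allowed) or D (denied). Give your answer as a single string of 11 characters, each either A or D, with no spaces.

Simulating step by step:
  req#1 t=0ms: ALLOW
  req#2 t=0ms: ALLOW
  req#3 t=0ms: ALLOW
  req#4 t=1ms: ALLOW
  req#5 t=1ms: ALLOW
  req#6 t=1ms: ALLOW
  req#7 t=1ms: DENY
  req#8 t=2ms: ALLOW
  req#9 t=2ms: ALLOW
  req#10 t=2ms: DENY
  req#11 t=2ms: DENY

Answer: AAAAAADAADD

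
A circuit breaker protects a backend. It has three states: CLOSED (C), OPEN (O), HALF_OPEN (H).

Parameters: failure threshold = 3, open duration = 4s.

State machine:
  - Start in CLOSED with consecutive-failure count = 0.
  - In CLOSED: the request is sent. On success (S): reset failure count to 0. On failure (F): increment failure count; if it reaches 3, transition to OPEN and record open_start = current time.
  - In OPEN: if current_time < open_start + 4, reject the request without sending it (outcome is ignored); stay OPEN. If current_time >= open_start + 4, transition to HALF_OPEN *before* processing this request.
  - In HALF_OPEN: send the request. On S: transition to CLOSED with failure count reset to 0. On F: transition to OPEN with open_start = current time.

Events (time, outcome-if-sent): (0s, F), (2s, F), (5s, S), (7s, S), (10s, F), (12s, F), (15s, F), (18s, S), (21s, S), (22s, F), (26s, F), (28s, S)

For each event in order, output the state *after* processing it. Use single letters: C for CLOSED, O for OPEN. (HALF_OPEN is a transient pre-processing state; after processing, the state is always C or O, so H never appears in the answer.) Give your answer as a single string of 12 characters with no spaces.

State after each event:
  event#1 t=0s outcome=F: state=CLOSED
  event#2 t=2s outcome=F: state=CLOSED
  event#3 t=5s outcome=S: state=CLOSED
  event#4 t=7s outcome=S: state=CLOSED
  event#5 t=10s outcome=F: state=CLOSED
  event#6 t=12s outcome=F: state=CLOSED
  event#7 t=15s outcome=F: state=OPEN
  event#8 t=18s outcome=S: state=OPEN
  event#9 t=21s outcome=S: state=CLOSED
  event#10 t=22s outcome=F: state=CLOSED
  event#11 t=26s outcome=F: state=CLOSED
  event#12 t=28s outcome=S: state=CLOSED

Answer: CCCCCCOOCCCC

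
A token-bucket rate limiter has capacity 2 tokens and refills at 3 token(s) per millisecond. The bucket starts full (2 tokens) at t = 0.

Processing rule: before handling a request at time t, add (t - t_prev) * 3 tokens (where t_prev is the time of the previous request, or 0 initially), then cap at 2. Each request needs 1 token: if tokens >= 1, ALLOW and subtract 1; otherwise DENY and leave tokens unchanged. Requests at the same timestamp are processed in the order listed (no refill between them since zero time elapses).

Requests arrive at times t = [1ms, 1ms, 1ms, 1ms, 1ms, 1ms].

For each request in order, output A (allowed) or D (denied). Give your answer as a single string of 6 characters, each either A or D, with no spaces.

Simulating step by step:
  req#1 t=1ms: ALLOW
  req#2 t=1ms: ALLOW
  req#3 t=1ms: DENY
  req#4 t=1ms: DENY
  req#5 t=1ms: DENY
  req#6 t=1ms: DENY

Answer: AADDDD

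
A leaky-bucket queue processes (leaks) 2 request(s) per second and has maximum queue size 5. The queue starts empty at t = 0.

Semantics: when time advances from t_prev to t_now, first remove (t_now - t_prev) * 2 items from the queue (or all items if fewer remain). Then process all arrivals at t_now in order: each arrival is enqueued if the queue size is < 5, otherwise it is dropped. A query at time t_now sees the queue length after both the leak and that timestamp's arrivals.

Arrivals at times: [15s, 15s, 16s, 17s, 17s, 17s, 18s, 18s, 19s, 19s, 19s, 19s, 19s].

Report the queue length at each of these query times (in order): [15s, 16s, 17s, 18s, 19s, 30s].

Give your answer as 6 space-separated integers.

Answer: 2 1 3 3 5 0

Derivation:
Queue lengths at query times:
  query t=15s: backlog = 2
  query t=16s: backlog = 1
  query t=17s: backlog = 3
  query t=18s: backlog = 3
  query t=19s: backlog = 5
  query t=30s: backlog = 0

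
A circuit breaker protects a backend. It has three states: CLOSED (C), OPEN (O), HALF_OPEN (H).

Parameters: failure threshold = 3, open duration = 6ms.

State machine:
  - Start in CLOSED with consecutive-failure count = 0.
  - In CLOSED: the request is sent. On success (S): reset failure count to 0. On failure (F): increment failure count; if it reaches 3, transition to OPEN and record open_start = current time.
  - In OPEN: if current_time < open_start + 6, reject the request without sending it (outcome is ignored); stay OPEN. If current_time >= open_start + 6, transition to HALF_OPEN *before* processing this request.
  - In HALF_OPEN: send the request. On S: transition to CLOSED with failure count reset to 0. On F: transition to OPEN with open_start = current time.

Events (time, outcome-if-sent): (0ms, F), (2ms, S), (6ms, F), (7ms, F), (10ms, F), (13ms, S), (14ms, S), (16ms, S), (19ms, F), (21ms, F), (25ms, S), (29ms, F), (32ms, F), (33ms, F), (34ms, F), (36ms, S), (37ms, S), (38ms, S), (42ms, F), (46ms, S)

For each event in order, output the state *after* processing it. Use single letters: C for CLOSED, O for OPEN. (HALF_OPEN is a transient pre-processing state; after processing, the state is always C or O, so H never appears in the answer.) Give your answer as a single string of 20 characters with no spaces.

Answer: CCCCOOOCCCCCCOOOOOOO

Derivation:
State after each event:
  event#1 t=0ms outcome=F: state=CLOSED
  event#2 t=2ms outcome=S: state=CLOSED
  event#3 t=6ms outcome=F: state=CLOSED
  event#4 t=7ms outcome=F: state=CLOSED
  event#5 t=10ms outcome=F: state=OPEN
  event#6 t=13ms outcome=S: state=OPEN
  event#7 t=14ms outcome=S: state=OPEN
  event#8 t=16ms outcome=S: state=CLOSED
  event#9 t=19ms outcome=F: state=CLOSED
  event#10 t=21ms outcome=F: state=CLOSED
  event#11 t=25ms outcome=S: state=CLOSED
  event#12 t=29ms outcome=F: state=CLOSED
  event#13 t=32ms outcome=F: state=CLOSED
  event#14 t=33ms outcome=F: state=OPEN
  event#15 t=34ms outcome=F: state=OPEN
  event#16 t=36ms outcome=S: state=OPEN
  event#17 t=37ms outcome=S: state=OPEN
  event#18 t=38ms outcome=S: state=OPEN
  event#19 t=42ms outcome=F: state=OPEN
  event#20 t=46ms outcome=S: state=OPEN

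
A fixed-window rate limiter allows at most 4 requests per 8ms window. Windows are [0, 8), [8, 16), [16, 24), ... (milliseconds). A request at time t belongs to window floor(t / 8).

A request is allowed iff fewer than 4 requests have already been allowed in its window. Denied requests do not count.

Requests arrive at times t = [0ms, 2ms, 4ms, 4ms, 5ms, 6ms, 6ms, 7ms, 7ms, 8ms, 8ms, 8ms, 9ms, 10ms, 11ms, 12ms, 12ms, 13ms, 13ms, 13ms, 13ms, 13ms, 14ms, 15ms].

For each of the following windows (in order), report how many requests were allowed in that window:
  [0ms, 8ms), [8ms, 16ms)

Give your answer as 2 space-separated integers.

Answer: 4 4

Derivation:
Processing requests:
  req#1 t=0ms (window 0): ALLOW
  req#2 t=2ms (window 0): ALLOW
  req#3 t=4ms (window 0): ALLOW
  req#4 t=4ms (window 0): ALLOW
  req#5 t=5ms (window 0): DENY
  req#6 t=6ms (window 0): DENY
  req#7 t=6ms (window 0): DENY
  req#8 t=7ms (window 0): DENY
  req#9 t=7ms (window 0): DENY
  req#10 t=8ms (window 1): ALLOW
  req#11 t=8ms (window 1): ALLOW
  req#12 t=8ms (window 1): ALLOW
  req#13 t=9ms (window 1): ALLOW
  req#14 t=10ms (window 1): DENY
  req#15 t=11ms (window 1): DENY
  req#16 t=12ms (window 1): DENY
  req#17 t=12ms (window 1): DENY
  req#18 t=13ms (window 1): DENY
  req#19 t=13ms (window 1): DENY
  req#20 t=13ms (window 1): DENY
  req#21 t=13ms (window 1): DENY
  req#22 t=13ms (window 1): DENY
  req#23 t=14ms (window 1): DENY
  req#24 t=15ms (window 1): DENY

Allowed counts by window: 4 4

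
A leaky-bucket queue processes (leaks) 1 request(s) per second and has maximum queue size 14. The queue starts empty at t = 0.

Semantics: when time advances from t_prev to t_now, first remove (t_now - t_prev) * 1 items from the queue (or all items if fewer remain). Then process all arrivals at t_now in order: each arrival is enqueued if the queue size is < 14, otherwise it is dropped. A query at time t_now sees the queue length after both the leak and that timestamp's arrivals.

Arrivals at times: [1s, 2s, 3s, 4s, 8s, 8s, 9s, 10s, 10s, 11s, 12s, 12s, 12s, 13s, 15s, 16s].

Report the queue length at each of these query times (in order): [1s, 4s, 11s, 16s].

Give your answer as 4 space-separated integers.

Answer: 1 1 3 4

Derivation:
Queue lengths at query times:
  query t=1s: backlog = 1
  query t=4s: backlog = 1
  query t=11s: backlog = 3
  query t=16s: backlog = 4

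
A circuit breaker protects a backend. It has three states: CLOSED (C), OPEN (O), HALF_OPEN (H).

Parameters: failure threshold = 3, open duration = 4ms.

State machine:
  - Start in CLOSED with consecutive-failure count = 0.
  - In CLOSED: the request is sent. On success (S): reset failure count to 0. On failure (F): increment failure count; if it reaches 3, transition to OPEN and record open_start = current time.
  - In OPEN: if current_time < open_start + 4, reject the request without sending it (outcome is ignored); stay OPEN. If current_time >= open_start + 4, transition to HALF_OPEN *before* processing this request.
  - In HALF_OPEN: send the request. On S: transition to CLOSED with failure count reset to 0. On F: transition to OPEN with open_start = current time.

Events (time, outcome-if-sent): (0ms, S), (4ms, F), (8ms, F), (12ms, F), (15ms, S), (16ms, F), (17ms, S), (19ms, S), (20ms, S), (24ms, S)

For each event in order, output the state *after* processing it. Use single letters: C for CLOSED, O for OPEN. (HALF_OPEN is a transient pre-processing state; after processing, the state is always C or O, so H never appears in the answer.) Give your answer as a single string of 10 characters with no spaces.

Answer: CCCOOOOOCC

Derivation:
State after each event:
  event#1 t=0ms outcome=S: state=CLOSED
  event#2 t=4ms outcome=F: state=CLOSED
  event#3 t=8ms outcome=F: state=CLOSED
  event#4 t=12ms outcome=F: state=OPEN
  event#5 t=15ms outcome=S: state=OPEN
  event#6 t=16ms outcome=F: state=OPEN
  event#7 t=17ms outcome=S: state=OPEN
  event#8 t=19ms outcome=S: state=OPEN
  event#9 t=20ms outcome=S: state=CLOSED
  event#10 t=24ms outcome=S: state=CLOSED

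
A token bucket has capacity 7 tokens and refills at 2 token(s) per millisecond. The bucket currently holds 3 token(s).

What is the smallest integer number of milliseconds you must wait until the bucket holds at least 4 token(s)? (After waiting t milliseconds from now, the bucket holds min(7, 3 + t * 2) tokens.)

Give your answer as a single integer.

Answer: 1

Derivation:
Need 3 + t * 2 >= 4, so t >= 1/2.
Smallest integer t = ceil(1/2) = 1.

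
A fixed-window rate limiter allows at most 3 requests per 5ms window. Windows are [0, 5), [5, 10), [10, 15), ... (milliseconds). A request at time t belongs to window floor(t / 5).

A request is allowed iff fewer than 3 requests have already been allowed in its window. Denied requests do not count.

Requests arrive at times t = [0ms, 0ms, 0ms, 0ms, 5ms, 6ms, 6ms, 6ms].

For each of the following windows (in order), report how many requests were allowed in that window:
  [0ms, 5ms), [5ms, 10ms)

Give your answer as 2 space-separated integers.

Answer: 3 3

Derivation:
Processing requests:
  req#1 t=0ms (window 0): ALLOW
  req#2 t=0ms (window 0): ALLOW
  req#3 t=0ms (window 0): ALLOW
  req#4 t=0ms (window 0): DENY
  req#5 t=5ms (window 1): ALLOW
  req#6 t=6ms (window 1): ALLOW
  req#7 t=6ms (window 1): ALLOW
  req#8 t=6ms (window 1): DENY

Allowed counts by window: 3 3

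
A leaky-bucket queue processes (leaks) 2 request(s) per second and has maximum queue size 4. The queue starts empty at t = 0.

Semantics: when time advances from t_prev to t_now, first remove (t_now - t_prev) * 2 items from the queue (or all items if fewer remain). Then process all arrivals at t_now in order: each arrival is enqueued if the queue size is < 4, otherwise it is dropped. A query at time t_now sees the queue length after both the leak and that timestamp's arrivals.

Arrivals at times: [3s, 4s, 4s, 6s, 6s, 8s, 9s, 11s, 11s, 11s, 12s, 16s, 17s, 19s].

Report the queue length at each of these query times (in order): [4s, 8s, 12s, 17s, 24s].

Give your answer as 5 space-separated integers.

Queue lengths at query times:
  query t=4s: backlog = 2
  query t=8s: backlog = 1
  query t=12s: backlog = 2
  query t=17s: backlog = 1
  query t=24s: backlog = 0

Answer: 2 1 2 1 0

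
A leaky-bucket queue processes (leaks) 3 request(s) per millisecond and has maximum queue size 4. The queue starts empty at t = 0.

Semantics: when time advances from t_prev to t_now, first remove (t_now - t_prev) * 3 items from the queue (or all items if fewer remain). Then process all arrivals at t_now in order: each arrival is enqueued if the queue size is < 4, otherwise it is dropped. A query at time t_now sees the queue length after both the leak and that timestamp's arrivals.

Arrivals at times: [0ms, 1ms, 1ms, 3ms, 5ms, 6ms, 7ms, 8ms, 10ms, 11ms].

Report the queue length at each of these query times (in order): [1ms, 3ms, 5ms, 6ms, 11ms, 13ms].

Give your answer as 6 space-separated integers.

Queue lengths at query times:
  query t=1ms: backlog = 2
  query t=3ms: backlog = 1
  query t=5ms: backlog = 1
  query t=6ms: backlog = 1
  query t=11ms: backlog = 1
  query t=13ms: backlog = 0

Answer: 2 1 1 1 1 0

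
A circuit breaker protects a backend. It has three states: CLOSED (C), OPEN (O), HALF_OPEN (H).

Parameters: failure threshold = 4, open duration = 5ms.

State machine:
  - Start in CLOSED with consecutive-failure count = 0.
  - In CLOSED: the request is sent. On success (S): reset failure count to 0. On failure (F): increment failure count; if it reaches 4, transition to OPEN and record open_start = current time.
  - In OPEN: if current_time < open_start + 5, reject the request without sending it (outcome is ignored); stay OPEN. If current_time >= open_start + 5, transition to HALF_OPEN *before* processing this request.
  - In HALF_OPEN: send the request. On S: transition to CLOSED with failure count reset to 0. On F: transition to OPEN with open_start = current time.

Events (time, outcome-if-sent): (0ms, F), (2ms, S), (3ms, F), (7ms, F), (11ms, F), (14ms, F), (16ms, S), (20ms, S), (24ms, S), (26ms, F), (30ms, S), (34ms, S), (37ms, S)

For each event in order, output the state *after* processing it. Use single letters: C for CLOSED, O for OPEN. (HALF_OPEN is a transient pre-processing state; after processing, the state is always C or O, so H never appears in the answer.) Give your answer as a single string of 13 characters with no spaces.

State after each event:
  event#1 t=0ms outcome=F: state=CLOSED
  event#2 t=2ms outcome=S: state=CLOSED
  event#3 t=3ms outcome=F: state=CLOSED
  event#4 t=7ms outcome=F: state=CLOSED
  event#5 t=11ms outcome=F: state=CLOSED
  event#6 t=14ms outcome=F: state=OPEN
  event#7 t=16ms outcome=S: state=OPEN
  event#8 t=20ms outcome=S: state=CLOSED
  event#9 t=24ms outcome=S: state=CLOSED
  event#10 t=26ms outcome=F: state=CLOSED
  event#11 t=30ms outcome=S: state=CLOSED
  event#12 t=34ms outcome=S: state=CLOSED
  event#13 t=37ms outcome=S: state=CLOSED

Answer: CCCCCOOCCCCCC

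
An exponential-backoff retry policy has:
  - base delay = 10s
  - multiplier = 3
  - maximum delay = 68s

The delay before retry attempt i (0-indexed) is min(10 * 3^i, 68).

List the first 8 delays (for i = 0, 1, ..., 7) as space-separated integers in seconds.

Answer: 10 30 68 68 68 68 68 68

Derivation:
Computing each delay:
  i=0: min(10*3^0, 68) = 10
  i=1: min(10*3^1, 68) = 30
  i=2: min(10*3^2, 68) = 68
  i=3: min(10*3^3, 68) = 68
  i=4: min(10*3^4, 68) = 68
  i=5: min(10*3^5, 68) = 68
  i=6: min(10*3^6, 68) = 68
  i=7: min(10*3^7, 68) = 68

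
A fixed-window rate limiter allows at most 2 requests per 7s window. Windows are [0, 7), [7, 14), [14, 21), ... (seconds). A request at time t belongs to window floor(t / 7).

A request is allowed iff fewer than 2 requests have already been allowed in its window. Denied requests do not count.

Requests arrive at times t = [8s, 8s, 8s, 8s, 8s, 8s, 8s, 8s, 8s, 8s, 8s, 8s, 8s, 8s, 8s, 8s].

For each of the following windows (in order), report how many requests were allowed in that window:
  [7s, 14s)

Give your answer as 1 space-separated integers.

Answer: 2

Derivation:
Processing requests:
  req#1 t=8s (window 1): ALLOW
  req#2 t=8s (window 1): ALLOW
  req#3 t=8s (window 1): DENY
  req#4 t=8s (window 1): DENY
  req#5 t=8s (window 1): DENY
  req#6 t=8s (window 1): DENY
  req#7 t=8s (window 1): DENY
  req#8 t=8s (window 1): DENY
  req#9 t=8s (window 1): DENY
  req#10 t=8s (window 1): DENY
  req#11 t=8s (window 1): DENY
  req#12 t=8s (window 1): DENY
  req#13 t=8s (window 1): DENY
  req#14 t=8s (window 1): DENY
  req#15 t=8s (window 1): DENY
  req#16 t=8s (window 1): DENY

Allowed counts by window: 2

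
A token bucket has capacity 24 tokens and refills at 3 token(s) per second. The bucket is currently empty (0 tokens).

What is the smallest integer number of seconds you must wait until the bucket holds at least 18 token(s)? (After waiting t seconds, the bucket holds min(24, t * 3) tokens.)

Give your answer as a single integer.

Answer: 6

Derivation:
Need t * 3 >= 18, so t >= 18/3.
Smallest integer t = ceil(18/3) = 6.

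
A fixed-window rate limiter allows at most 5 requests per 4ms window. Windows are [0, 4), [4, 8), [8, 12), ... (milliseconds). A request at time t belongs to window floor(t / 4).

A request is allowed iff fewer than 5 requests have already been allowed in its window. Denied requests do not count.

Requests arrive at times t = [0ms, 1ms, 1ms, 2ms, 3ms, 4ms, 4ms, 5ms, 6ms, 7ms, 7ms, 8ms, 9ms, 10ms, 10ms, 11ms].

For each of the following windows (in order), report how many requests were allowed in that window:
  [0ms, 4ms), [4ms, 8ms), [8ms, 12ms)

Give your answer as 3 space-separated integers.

Processing requests:
  req#1 t=0ms (window 0): ALLOW
  req#2 t=1ms (window 0): ALLOW
  req#3 t=1ms (window 0): ALLOW
  req#4 t=2ms (window 0): ALLOW
  req#5 t=3ms (window 0): ALLOW
  req#6 t=4ms (window 1): ALLOW
  req#7 t=4ms (window 1): ALLOW
  req#8 t=5ms (window 1): ALLOW
  req#9 t=6ms (window 1): ALLOW
  req#10 t=7ms (window 1): ALLOW
  req#11 t=7ms (window 1): DENY
  req#12 t=8ms (window 2): ALLOW
  req#13 t=9ms (window 2): ALLOW
  req#14 t=10ms (window 2): ALLOW
  req#15 t=10ms (window 2): ALLOW
  req#16 t=11ms (window 2): ALLOW

Allowed counts by window: 5 5 5

Answer: 5 5 5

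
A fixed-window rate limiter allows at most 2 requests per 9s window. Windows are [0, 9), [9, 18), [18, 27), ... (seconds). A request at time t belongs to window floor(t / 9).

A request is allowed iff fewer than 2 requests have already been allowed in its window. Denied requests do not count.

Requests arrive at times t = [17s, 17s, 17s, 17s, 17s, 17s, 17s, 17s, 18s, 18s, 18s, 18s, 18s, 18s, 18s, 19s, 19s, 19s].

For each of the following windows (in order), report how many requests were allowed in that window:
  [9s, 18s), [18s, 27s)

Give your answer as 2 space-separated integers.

Answer: 2 2

Derivation:
Processing requests:
  req#1 t=17s (window 1): ALLOW
  req#2 t=17s (window 1): ALLOW
  req#3 t=17s (window 1): DENY
  req#4 t=17s (window 1): DENY
  req#5 t=17s (window 1): DENY
  req#6 t=17s (window 1): DENY
  req#7 t=17s (window 1): DENY
  req#8 t=17s (window 1): DENY
  req#9 t=18s (window 2): ALLOW
  req#10 t=18s (window 2): ALLOW
  req#11 t=18s (window 2): DENY
  req#12 t=18s (window 2): DENY
  req#13 t=18s (window 2): DENY
  req#14 t=18s (window 2): DENY
  req#15 t=18s (window 2): DENY
  req#16 t=19s (window 2): DENY
  req#17 t=19s (window 2): DENY
  req#18 t=19s (window 2): DENY

Allowed counts by window: 2 2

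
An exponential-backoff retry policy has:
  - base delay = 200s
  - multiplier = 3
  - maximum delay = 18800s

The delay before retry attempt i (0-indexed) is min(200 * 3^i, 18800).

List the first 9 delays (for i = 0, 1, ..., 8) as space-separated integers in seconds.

Computing each delay:
  i=0: min(200*3^0, 18800) = 200
  i=1: min(200*3^1, 18800) = 600
  i=2: min(200*3^2, 18800) = 1800
  i=3: min(200*3^3, 18800) = 5400
  i=4: min(200*3^4, 18800) = 16200
  i=5: min(200*3^5, 18800) = 18800
  i=6: min(200*3^6, 18800) = 18800
  i=7: min(200*3^7, 18800) = 18800
  i=8: min(200*3^8, 18800) = 18800

Answer: 200 600 1800 5400 16200 18800 18800 18800 18800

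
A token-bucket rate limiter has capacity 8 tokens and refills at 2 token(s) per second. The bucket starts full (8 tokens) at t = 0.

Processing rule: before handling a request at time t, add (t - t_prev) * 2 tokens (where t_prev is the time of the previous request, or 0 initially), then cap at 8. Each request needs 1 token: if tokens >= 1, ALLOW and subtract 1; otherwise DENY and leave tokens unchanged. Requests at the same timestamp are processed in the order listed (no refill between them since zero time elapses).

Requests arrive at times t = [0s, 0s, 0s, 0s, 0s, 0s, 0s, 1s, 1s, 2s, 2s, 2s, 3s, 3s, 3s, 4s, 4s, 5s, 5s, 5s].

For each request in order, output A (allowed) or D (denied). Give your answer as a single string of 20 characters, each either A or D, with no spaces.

Simulating step by step:
  req#1 t=0s: ALLOW
  req#2 t=0s: ALLOW
  req#3 t=0s: ALLOW
  req#4 t=0s: ALLOW
  req#5 t=0s: ALLOW
  req#6 t=0s: ALLOW
  req#7 t=0s: ALLOW
  req#8 t=1s: ALLOW
  req#9 t=1s: ALLOW
  req#10 t=2s: ALLOW
  req#11 t=2s: ALLOW
  req#12 t=2s: ALLOW
  req#13 t=3s: ALLOW
  req#14 t=3s: ALLOW
  req#15 t=3s: DENY
  req#16 t=4s: ALLOW
  req#17 t=4s: ALLOW
  req#18 t=5s: ALLOW
  req#19 t=5s: ALLOW
  req#20 t=5s: DENY

Answer: AAAAAAAAAAAAAADAAAAD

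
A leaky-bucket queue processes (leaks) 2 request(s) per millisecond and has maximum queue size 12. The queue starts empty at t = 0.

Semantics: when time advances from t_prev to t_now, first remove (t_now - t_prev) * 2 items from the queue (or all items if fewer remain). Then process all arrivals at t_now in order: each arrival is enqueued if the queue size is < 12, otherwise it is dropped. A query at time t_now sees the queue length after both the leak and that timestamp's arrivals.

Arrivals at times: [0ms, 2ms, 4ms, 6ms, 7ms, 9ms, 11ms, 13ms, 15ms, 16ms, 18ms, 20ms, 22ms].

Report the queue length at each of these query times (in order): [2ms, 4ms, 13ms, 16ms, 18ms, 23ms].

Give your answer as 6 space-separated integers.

Queue lengths at query times:
  query t=2ms: backlog = 1
  query t=4ms: backlog = 1
  query t=13ms: backlog = 1
  query t=16ms: backlog = 1
  query t=18ms: backlog = 1
  query t=23ms: backlog = 0

Answer: 1 1 1 1 1 0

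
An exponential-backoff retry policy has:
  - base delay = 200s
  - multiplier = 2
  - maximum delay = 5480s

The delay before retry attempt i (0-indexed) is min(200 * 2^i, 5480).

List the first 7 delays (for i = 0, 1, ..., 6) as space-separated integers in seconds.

Computing each delay:
  i=0: min(200*2^0, 5480) = 200
  i=1: min(200*2^1, 5480) = 400
  i=2: min(200*2^2, 5480) = 800
  i=3: min(200*2^3, 5480) = 1600
  i=4: min(200*2^4, 5480) = 3200
  i=5: min(200*2^5, 5480) = 5480
  i=6: min(200*2^6, 5480) = 5480

Answer: 200 400 800 1600 3200 5480 5480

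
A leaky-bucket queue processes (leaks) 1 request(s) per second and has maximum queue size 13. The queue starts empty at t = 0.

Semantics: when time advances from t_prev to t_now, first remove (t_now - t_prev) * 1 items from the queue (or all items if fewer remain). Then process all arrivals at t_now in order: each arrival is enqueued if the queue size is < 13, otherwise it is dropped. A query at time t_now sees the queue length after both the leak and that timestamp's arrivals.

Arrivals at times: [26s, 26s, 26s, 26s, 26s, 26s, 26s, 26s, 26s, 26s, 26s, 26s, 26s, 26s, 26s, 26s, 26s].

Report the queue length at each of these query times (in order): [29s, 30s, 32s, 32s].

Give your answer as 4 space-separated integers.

Queue lengths at query times:
  query t=29s: backlog = 10
  query t=30s: backlog = 9
  query t=32s: backlog = 7
  query t=32s: backlog = 7

Answer: 10 9 7 7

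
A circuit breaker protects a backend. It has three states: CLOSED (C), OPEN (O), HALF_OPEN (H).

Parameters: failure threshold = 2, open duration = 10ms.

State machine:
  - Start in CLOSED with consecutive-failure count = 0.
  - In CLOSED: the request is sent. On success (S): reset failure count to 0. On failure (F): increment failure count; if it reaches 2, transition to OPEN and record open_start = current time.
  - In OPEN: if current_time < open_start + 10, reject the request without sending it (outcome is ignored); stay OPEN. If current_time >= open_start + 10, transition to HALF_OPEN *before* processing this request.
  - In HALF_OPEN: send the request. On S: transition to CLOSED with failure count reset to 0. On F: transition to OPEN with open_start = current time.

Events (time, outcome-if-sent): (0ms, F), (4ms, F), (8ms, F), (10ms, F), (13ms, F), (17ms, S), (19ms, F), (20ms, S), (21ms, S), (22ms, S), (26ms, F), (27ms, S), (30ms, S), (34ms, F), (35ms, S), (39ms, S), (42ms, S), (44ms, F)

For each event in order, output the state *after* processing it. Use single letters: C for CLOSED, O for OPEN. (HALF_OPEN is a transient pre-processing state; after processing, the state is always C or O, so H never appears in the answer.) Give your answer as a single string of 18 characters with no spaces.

Answer: COOOOCCCCCCCCCCCCC

Derivation:
State after each event:
  event#1 t=0ms outcome=F: state=CLOSED
  event#2 t=4ms outcome=F: state=OPEN
  event#3 t=8ms outcome=F: state=OPEN
  event#4 t=10ms outcome=F: state=OPEN
  event#5 t=13ms outcome=F: state=OPEN
  event#6 t=17ms outcome=S: state=CLOSED
  event#7 t=19ms outcome=F: state=CLOSED
  event#8 t=20ms outcome=S: state=CLOSED
  event#9 t=21ms outcome=S: state=CLOSED
  event#10 t=22ms outcome=S: state=CLOSED
  event#11 t=26ms outcome=F: state=CLOSED
  event#12 t=27ms outcome=S: state=CLOSED
  event#13 t=30ms outcome=S: state=CLOSED
  event#14 t=34ms outcome=F: state=CLOSED
  event#15 t=35ms outcome=S: state=CLOSED
  event#16 t=39ms outcome=S: state=CLOSED
  event#17 t=42ms outcome=S: state=CLOSED
  event#18 t=44ms outcome=F: state=CLOSED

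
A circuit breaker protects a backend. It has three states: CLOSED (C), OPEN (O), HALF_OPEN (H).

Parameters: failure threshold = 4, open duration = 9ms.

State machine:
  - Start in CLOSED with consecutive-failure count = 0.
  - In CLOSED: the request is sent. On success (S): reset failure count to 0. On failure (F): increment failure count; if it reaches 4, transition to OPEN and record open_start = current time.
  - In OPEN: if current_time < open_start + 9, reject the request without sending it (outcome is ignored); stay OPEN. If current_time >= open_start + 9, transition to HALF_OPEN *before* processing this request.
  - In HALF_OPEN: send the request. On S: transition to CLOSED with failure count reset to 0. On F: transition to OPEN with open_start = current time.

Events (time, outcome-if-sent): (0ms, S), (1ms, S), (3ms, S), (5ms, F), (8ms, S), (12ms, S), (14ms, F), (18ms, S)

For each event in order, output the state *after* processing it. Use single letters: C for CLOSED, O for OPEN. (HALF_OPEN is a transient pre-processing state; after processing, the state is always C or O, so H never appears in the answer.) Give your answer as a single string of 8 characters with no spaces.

Answer: CCCCCCCC

Derivation:
State after each event:
  event#1 t=0ms outcome=S: state=CLOSED
  event#2 t=1ms outcome=S: state=CLOSED
  event#3 t=3ms outcome=S: state=CLOSED
  event#4 t=5ms outcome=F: state=CLOSED
  event#5 t=8ms outcome=S: state=CLOSED
  event#6 t=12ms outcome=S: state=CLOSED
  event#7 t=14ms outcome=F: state=CLOSED
  event#8 t=18ms outcome=S: state=CLOSED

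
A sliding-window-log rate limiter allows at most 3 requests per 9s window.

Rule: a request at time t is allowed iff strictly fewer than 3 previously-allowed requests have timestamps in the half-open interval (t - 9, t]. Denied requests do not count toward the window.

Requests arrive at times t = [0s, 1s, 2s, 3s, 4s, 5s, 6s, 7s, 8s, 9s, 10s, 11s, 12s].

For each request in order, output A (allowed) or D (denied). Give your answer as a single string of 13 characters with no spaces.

Tracking allowed requests in the window:
  req#1 t=0s: ALLOW
  req#2 t=1s: ALLOW
  req#3 t=2s: ALLOW
  req#4 t=3s: DENY
  req#5 t=4s: DENY
  req#6 t=5s: DENY
  req#7 t=6s: DENY
  req#8 t=7s: DENY
  req#9 t=8s: DENY
  req#10 t=9s: ALLOW
  req#11 t=10s: ALLOW
  req#12 t=11s: ALLOW
  req#13 t=12s: DENY

Answer: AAADDDDDDAAAD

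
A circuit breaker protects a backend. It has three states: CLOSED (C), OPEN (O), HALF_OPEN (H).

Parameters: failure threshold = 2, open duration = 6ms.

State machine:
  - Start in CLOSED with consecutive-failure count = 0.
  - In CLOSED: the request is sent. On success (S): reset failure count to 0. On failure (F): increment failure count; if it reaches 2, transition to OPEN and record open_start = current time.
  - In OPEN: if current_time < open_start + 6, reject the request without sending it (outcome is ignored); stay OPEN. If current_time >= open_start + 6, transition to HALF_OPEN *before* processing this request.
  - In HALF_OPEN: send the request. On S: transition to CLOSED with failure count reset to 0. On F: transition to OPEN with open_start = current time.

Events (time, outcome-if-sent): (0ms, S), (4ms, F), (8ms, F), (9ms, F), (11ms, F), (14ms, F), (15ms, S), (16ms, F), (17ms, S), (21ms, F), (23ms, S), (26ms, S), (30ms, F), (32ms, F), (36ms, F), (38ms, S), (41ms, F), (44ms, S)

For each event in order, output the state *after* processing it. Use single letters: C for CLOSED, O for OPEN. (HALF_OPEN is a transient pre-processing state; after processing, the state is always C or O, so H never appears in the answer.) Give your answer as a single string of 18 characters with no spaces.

State after each event:
  event#1 t=0ms outcome=S: state=CLOSED
  event#2 t=4ms outcome=F: state=CLOSED
  event#3 t=8ms outcome=F: state=OPEN
  event#4 t=9ms outcome=F: state=OPEN
  event#5 t=11ms outcome=F: state=OPEN
  event#6 t=14ms outcome=F: state=OPEN
  event#7 t=15ms outcome=S: state=OPEN
  event#8 t=16ms outcome=F: state=OPEN
  event#9 t=17ms outcome=S: state=OPEN
  event#10 t=21ms outcome=F: state=OPEN
  event#11 t=23ms outcome=S: state=OPEN
  event#12 t=26ms outcome=S: state=OPEN
  event#13 t=30ms outcome=F: state=OPEN
  event#14 t=32ms outcome=F: state=OPEN
  event#15 t=36ms outcome=F: state=OPEN
  event#16 t=38ms outcome=S: state=OPEN
  event#17 t=41ms outcome=F: state=OPEN
  event#18 t=44ms outcome=S: state=CLOSED

Answer: CCOOOOOOOOOOOOOOOC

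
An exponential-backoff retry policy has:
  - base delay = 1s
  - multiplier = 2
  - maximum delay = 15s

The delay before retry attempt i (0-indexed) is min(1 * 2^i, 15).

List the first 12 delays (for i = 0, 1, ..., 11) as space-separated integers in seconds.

Computing each delay:
  i=0: min(1*2^0, 15) = 1
  i=1: min(1*2^1, 15) = 2
  i=2: min(1*2^2, 15) = 4
  i=3: min(1*2^3, 15) = 8
  i=4: min(1*2^4, 15) = 15
  i=5: min(1*2^5, 15) = 15
  i=6: min(1*2^6, 15) = 15
  i=7: min(1*2^7, 15) = 15
  i=8: min(1*2^8, 15) = 15
  i=9: min(1*2^9, 15) = 15
  i=10: min(1*2^10, 15) = 15
  i=11: min(1*2^11, 15) = 15

Answer: 1 2 4 8 15 15 15 15 15 15 15 15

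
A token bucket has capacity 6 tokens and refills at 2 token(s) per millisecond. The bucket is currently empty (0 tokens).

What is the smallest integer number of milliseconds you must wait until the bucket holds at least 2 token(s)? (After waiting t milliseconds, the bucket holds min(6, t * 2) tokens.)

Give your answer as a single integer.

Answer: 1

Derivation:
Need t * 2 >= 2, so t >= 2/2.
Smallest integer t = ceil(2/2) = 1.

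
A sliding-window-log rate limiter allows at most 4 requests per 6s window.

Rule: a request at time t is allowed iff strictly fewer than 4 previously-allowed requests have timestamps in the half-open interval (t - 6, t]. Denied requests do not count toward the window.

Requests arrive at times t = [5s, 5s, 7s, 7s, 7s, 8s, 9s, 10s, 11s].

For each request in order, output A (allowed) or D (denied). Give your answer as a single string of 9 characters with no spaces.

Answer: AAAADDDDA

Derivation:
Tracking allowed requests in the window:
  req#1 t=5s: ALLOW
  req#2 t=5s: ALLOW
  req#3 t=7s: ALLOW
  req#4 t=7s: ALLOW
  req#5 t=7s: DENY
  req#6 t=8s: DENY
  req#7 t=9s: DENY
  req#8 t=10s: DENY
  req#9 t=11s: ALLOW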